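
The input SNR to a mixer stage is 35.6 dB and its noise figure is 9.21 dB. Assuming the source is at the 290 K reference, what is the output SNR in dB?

26.39 dB

By definition F = SNR_in/SNR_out, so in dB: SNR_out = SNR_in − NF
SNR_out = 35.6 − 9.21 = 26.39 dB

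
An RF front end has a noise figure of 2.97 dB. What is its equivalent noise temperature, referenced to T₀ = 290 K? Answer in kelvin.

285 K

F = 10^(2.97/10) = 1.98153
T_e = (F − 1)·T₀ = (1.98153 − 1) × 290 = 285 K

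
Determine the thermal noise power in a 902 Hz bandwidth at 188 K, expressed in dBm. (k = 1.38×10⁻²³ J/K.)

P_n = kTB = 1.38×10⁻²³ × 188 × 9.02×10² = 2.34×10⁻¹⁸ W
In dBm: 10 log₁₀(2.34×10⁻¹⁸ / 10⁻³) = −146.3 dBm

−146.3 dBm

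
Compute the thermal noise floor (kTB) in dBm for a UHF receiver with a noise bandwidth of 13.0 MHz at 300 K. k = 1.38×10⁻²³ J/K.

P_n = kTB = 1.38×10⁻²³ × 300 × 1.30×10⁷ = 5.38×10⁻¹⁴ W
In dBm: 10 log₁₀(5.38×10⁻¹⁴ / 10⁻³) = −102.7 dBm

−102.7 dBm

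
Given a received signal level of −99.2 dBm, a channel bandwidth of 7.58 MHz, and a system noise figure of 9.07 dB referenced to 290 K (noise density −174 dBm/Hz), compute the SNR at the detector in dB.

−3.1 dB

Noise floor: N = −174 + 10 log₁₀(B) + NF
10 log₁₀(7.58×10⁶) = 68.8 dB
N = −174 + 68.8 + 9.07 = −96.13 dBm
SNR = P_sig − N = −99.2 − (−96.13) = −3.07 dB → −3.1 dB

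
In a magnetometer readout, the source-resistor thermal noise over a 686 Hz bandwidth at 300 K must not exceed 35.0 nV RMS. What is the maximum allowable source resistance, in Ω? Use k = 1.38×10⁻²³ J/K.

108 Ω

Johnson–Nyquist: V_n = √(4kTRB) ⇒ R = V_n² / (4kTB)
4kTB = 4 × 1.38×10⁻²³ × 300 × 6.86×10² = 1.14×10⁻¹⁷
R = (3.50×10⁻⁸)² / 1.14×10⁻¹⁷ = 1.08×10² Ω = 108 Ω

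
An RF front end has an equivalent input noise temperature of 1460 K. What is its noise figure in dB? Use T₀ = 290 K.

F = 1 + T_e/T₀ = 1 + 1460/290 = 6.03448
NF = 10 log₁₀(6.03448) = 7.81 dB

7.81 dB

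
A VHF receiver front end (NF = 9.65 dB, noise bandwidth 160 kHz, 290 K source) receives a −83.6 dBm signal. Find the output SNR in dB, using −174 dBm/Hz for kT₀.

28.7 dB

Noise floor: N = −174 + 10 log₁₀(B) + NF
10 log₁₀(1.60×10⁵) = 52.04 dB
N = −174 + 52.04 + 9.65 = −112.31 dBm
SNR = P_sig − N = −83.6 − (−112.31) = 28.71 dB → 28.7 dB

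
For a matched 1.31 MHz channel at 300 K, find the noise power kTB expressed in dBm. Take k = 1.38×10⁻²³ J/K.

−112.7 dBm

P_n = kTB = 1.38×10⁻²³ × 300 × 1.31×10⁶ = 5.42×10⁻¹⁵ W
In dBm: 10 log₁₀(5.42×10⁻¹⁵ / 10⁻³) = −112.7 dBm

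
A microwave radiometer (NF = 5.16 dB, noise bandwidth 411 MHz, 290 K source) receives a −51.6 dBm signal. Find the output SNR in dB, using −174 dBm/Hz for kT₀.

Noise floor: N = −174 + 10 log₁₀(B) + NF
10 log₁₀(4.11×10⁸) = 86.14 dB
N = −174 + 86.14 + 5.16 = −82.70 dBm
SNR = P_sig − N = −51.6 − (−82.70) = 31.10 dB → 31.1 dB

31.1 dB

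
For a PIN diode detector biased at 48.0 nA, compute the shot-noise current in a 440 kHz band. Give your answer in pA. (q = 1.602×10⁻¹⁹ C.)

I_n = √(2qI·B)
2qI·B = 2 × 1.602×10⁻¹⁹ × 4.80×10⁻⁸ × 4.40×10⁵ = 6.77×10⁻²¹ A²
I_n = √(6.77×10⁻²¹) = 8.23×10⁻¹¹ A = 82.3 pA

82.3 pA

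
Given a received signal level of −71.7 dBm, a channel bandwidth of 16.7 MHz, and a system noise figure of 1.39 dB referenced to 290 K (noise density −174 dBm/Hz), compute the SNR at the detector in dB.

Noise floor: N = −174 + 10 log₁₀(B) + NF
10 log₁₀(1.67×10⁷) = 72.23 dB
N = −174 + 72.23 + 1.39 = −100.38 dBm
SNR = P_sig − N = −71.7 − (−100.38) = 28.68 dB → 28.7 dB

28.7 dB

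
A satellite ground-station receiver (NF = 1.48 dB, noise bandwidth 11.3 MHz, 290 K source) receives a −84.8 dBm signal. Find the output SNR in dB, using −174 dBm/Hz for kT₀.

17.2 dB

Noise floor: N = −174 + 10 log₁₀(B) + NF
10 log₁₀(1.13×10⁷) = 70.53 dB
N = −174 + 70.53 + 1.48 = −101.99 dBm
SNR = P_sig − N = −84.8 − (−101.99) = 17.19 dB → 17.2 dB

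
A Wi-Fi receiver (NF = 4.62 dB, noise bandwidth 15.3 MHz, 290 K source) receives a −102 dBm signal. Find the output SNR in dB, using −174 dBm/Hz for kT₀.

Noise floor: N = −174 + 10 log₁₀(B) + NF
10 log₁₀(1.53×10⁷) = 71.85 dB
N = −174 + 71.85 + 4.62 = −97.53 dBm
SNR = P_sig − N = −102 − (−97.53) = −4.47 dB → −4.5 dB

−4.5 dB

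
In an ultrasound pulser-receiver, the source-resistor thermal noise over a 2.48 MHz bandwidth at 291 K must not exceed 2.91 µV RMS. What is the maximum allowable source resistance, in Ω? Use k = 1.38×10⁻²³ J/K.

Johnson–Nyquist: V_n = √(4kTRB) ⇒ R = V_n² / (4kTB)
4kTB = 4 × 1.38×10⁻²³ × 291 × 2.48×10⁶ = 3.98×10⁻¹⁴
R = (2.91×10⁻⁶)² / 3.98×10⁻¹⁴ = 2.13×10² Ω = 213 Ω

213 Ω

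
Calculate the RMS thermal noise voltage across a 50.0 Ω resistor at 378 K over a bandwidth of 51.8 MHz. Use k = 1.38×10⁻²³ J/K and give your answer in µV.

V_n = √(4kTRB)
4kTRB = 4 × 1.38×10⁻²³ × 378 × 5.00×10¹ × 5.18×10⁷ = 5.40×10⁻¹¹ V²
V_n = √(5.40×10⁻¹¹) = 7.35×10⁻⁶ V = 7.35 µV

7.35 µV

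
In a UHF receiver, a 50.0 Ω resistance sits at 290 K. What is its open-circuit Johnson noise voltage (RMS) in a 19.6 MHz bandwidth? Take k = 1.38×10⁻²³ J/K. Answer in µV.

3.96 µV

V_n = √(4kTRB)
4kTRB = 4 × 1.38×10⁻²³ × 290 × 5.00×10¹ × 1.96×10⁷ = 1.57×10⁻¹¹ V²
V_n = √(1.57×10⁻¹¹) = 3.96×10⁻⁶ V = 3.96 µV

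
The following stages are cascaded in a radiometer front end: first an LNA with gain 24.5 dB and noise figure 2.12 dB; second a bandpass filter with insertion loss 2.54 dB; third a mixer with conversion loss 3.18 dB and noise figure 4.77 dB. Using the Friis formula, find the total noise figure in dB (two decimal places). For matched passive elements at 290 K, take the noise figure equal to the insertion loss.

2.16 dB

Convert to linear (a loss of L dB is a gain of −L dB): F_i = 10^(NF_i/10), G_i = 10^(G_i,dB/10)
  Stage 1: F_1 = 10^(2.12/10) = 1.629, G_1 = 10^(24.5/10) = 281.8
  Stage 2: F_2 = 10^(2.54/10) = 1.795, G_2 = 10^(−2.54/10) = 0.5572
  Stage 3: F_3 = 10^(4.77/10) = 2.999, G_3 = 10^(−3.18/10) = 0.4808
Friis cascade:
  F = 1.629 + (1.795 − 1)/281.8 + (2.999 − 1)/157.0 = 1.645
NF = 10 log₁₀(1.645) = 2.16 dB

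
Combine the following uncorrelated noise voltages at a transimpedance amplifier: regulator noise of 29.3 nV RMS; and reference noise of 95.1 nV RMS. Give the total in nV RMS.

99.5 nV

Uncorrelated sources add in power (mean-square): V_tot = √(ΣV_i²)
V_tot = √[(2.93×10⁻⁸)² + (9.51×10⁻⁸)²] = 9.95×10⁻⁸ V = 99.5 nV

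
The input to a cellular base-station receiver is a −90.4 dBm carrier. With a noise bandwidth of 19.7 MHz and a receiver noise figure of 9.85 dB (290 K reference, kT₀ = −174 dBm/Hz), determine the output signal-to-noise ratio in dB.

Noise floor: N = −174 + 10 log₁₀(B) + NF
10 log₁₀(1.97×10⁷) = 72.94 dB
N = −174 + 72.94 + 9.85 = −91.21 dBm
SNR = P_sig − N = −90.4 − (−91.21) = 0.81 dB → 0.8 dB

0.8 dB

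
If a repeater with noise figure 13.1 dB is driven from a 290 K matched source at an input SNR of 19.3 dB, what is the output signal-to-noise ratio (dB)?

6.2 dB

By definition F = SNR_in/SNR_out, so in dB: SNR_out = SNR_in − NF
SNR_out = 19.3 − 13.1 = 6.2 dB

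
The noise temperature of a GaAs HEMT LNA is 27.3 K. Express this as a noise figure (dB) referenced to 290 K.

0.391 dB

F = 1 + T_e/T₀ = 1 + 27.3/290 = 1.09414
NF = 10 log₁₀(1.09414) = 0.391 dB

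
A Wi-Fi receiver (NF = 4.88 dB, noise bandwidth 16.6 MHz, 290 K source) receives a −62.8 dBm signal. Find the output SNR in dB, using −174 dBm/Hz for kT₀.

34.1 dB

Noise floor: N = −174 + 10 log₁₀(B) + NF
10 log₁₀(1.66×10⁷) = 72.2 dB
N = −174 + 72.2 + 4.88 = −96.92 dBm
SNR = P_sig − N = −62.8 − (−96.92) = 34.12 dB → 34.1 dB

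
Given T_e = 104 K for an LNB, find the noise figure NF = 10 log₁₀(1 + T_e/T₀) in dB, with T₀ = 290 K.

1.33 dB

F = 1 + T_e/T₀ = 1 + 104/290 = 1.35862
NF = 10 log₁₀(1.35862) = 1.33 dB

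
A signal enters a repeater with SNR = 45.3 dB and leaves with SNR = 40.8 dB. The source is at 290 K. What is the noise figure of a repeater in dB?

NF (dB) = SNR_in(dB) − SNR_out(dB) when the source is at T₀
NF = 45.3 − 40.8 = 4.5 dB

4.5 dB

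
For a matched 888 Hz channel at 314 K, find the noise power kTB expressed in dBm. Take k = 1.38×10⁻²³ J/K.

P_n = kTB = 1.38×10⁻²³ × 314 × 8.88×10² = 3.85×10⁻¹⁸ W
In dBm: 10 log₁₀(3.85×10⁻¹⁸ / 10⁻³) = −144.1 dBm

−144.1 dBm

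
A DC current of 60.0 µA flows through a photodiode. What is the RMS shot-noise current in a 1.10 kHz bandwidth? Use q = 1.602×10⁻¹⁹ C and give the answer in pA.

I_n = √(2qI·B)
2qI·B = 2 × 1.602×10⁻¹⁹ × 6.00×10⁻⁵ × 1.10×10³ = 2.11×10⁻²⁰ A²
I_n = √(2.11×10⁻²⁰) = 1.45×10⁻¹⁰ A = 145 pA

145 pA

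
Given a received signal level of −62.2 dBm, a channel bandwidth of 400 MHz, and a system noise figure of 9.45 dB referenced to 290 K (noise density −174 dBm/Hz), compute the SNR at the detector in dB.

Noise floor: N = −174 + 10 log₁₀(B) + NF
10 log₁₀(4.00×10⁸) = 86.02 dB
N = −174 + 86.02 + 9.45 = −78.53 dBm
SNR = P_sig − N = −62.2 − (−78.53) = 16.33 dB → 16.3 dB

16.3 dB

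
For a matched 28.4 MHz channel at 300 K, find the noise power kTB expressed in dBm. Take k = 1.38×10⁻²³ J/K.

−99.3 dBm

P_n = kTB = 1.38×10⁻²³ × 300 × 2.84×10⁷ = 1.18×10⁻¹³ W
In dBm: 10 log₁₀(1.18×10⁻¹³ / 10⁻³) = −99.3 dBm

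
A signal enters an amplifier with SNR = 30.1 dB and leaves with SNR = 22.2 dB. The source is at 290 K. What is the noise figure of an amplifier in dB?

7.9 dB

NF (dB) = SNR_in(dB) − SNR_out(dB) when the source is at T₀
NF = 30.1 − 22.2 = 7.9 dB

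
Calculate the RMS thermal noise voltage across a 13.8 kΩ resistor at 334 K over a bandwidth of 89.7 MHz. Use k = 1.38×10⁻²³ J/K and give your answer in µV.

V_n = √(4kTRB)
4kTRB = 4 × 1.38×10⁻²³ × 334 × 1.38×10⁴ × 8.97×10⁷ = 2.28×10⁻⁸ V²
V_n = √(2.28×10⁻⁸) = 1.51×10⁻⁴ V = 151 µV

151 µV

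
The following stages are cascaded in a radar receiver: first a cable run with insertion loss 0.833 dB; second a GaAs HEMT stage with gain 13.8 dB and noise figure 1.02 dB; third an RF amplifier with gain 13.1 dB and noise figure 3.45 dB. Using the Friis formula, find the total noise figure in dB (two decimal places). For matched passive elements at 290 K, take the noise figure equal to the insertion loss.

2.02 dB

Convert to linear (a loss of L dB is a gain of −L dB): F_i = 10^(NF_i/10), G_i = 10^(G_i,dB/10)
  Stage 1: F_1 = 10^(0.833/10) = 1.211, G_1 = 10^(−0.833/10) = 0.8255
  Stage 2: F_2 = 10^(1.02/10) = 1.265, G_2 = 10^(13.8/10) = 23.99
  Stage 3: F_3 = 10^(3.45/10) = 2.213, G_3 = 10^(13.1/10) = 20.42
Friis cascade:
  F = 1.211 + (1.265 − 1)/0.8255 + (2.213 − 1)/19.80 = 1.593
NF = 10 log₁₀(1.593) = 2.02 dB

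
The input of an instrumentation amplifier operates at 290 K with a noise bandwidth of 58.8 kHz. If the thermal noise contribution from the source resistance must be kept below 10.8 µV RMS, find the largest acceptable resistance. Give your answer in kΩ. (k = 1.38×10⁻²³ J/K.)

124 kΩ

Johnson–Nyquist: V_n = √(4kTRB) ⇒ R = V_n² / (4kTB)
4kTB = 4 × 1.38×10⁻²³ × 290 × 5.88×10⁴ = 9.41×10⁻¹⁶
R = (1.08×10⁻⁵)² / 9.41×10⁻¹⁶ = 1.24×10⁵ Ω = 124 kΩ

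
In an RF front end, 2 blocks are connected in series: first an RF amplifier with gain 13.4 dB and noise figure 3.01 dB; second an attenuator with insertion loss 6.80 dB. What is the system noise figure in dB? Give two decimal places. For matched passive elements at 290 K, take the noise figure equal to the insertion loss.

Convert to linear (a loss of L dB is a gain of −L dB): F_i = 10^(NF_i/10), G_i = 10^(G_i,dB/10)
  Stage 1: F_1 = 10^(3.01/10) = 2.000, G_1 = 10^(13.4/10) = 21.88
  Stage 2: F_2 = 10^(6.80/10) = 4.786, G_2 = 10^(−6.80/10) = 0.2089
Friis cascade:
  F = 2.000 + (4.786 − 1)/21.88 = 2.173
NF = 10 log₁₀(2.173) = 3.37 dB

3.37 dB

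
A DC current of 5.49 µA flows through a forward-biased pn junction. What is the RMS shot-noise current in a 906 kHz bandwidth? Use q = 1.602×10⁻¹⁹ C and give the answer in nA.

I_n = √(2qI·B)
2qI·B = 2 × 1.602×10⁻¹⁹ × 5.49×10⁻⁶ × 9.06×10⁵ = 1.59×10⁻¹⁸ A²
I_n = √(1.59×10⁻¹⁸) = 1.26×10⁻⁹ A = 1.26 nA

1.26 nA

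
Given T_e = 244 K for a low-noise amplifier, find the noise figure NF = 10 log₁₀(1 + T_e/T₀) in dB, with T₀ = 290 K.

F = 1 + T_e/T₀ = 1 + 244/290 = 1.84138
NF = 10 log₁₀(1.84138) = 2.65 dB

2.65 dB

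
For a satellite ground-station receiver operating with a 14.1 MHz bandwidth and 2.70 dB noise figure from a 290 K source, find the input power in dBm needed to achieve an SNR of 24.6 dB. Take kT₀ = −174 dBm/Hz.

Sensitivity = −174 + 10 log₁₀(B) + NF + SNR_min
= −174 + 71.49 + 2.70 + 24.6
= −75.21 dBm → −75.2 dBm

−75.2 dBm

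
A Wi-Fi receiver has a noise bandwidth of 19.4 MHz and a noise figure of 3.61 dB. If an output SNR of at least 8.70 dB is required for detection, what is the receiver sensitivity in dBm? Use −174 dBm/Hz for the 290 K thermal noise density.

Sensitivity = −174 + 10 log₁₀(B) + NF + SNR_min
= −174 + 72.88 + 3.61 + 8.70
= −88.81 dBm → −88.8 dBm

−88.8 dBm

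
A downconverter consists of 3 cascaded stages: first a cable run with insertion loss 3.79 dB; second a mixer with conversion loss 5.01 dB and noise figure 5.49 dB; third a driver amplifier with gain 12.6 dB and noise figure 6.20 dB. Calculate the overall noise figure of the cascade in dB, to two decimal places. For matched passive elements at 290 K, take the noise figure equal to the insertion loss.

15.12 dB

Convert to linear (a loss of L dB is a gain of −L dB): F_i = 10^(NF_i/10), G_i = 10^(G_i,dB/10)
  Stage 1: F_1 = 10^(3.79/10) = 2.393, G_1 = 10^(−3.79/10) = 0.4178
  Stage 2: F_2 = 10^(5.49/10) = 3.540, G_2 = 10^(−5.01/10) = 0.3155
  Stage 3: F_3 = 10^(6.20/10) = 4.169, G_3 = 10^(12.6/10) = 18.20
Friis cascade:
  F = 2.393 + (3.540 − 1)/0.4178 + (4.169 − 1)/0.1318 = 32.51
NF = 10 log₁₀(32.51) = 15.12 dB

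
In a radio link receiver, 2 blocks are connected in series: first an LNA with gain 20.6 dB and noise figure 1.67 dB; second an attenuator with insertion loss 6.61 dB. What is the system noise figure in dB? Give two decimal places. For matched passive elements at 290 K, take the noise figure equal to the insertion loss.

Convert to linear (a loss of L dB is a gain of −L dB): F_i = 10^(NF_i/10), G_i = 10^(G_i,dB/10)
  Stage 1: F_1 = 10^(1.67/10) = 1.469, G_1 = 10^(20.6/10) = 114.8
  Stage 2: F_2 = 10^(6.61/10) = 4.581, G_2 = 10^(−6.61/10) = 0.2183
Friis cascade:
  F = 1.469 + (4.581 − 1)/114.8 = 1.500
NF = 10 log₁₀(1.500) = 1.76 dB

1.76 dB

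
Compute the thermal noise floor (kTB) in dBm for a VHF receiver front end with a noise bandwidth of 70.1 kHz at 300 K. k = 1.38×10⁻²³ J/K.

P_n = kTB = 1.38×10⁻²³ × 300 × 7.01×10⁴ = 2.90×10⁻¹⁶ W
In dBm: 10 log₁₀(2.90×10⁻¹⁶ / 10⁻³) = −125.4 dBm

−125.4 dBm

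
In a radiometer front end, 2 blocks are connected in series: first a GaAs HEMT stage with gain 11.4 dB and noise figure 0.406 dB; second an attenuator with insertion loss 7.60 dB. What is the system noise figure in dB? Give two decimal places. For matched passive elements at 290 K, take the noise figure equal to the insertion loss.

1.59 dB

Convert to linear (a loss of L dB is a gain of −L dB): F_i = 10^(NF_i/10), G_i = 10^(G_i,dB/10)
  Stage 1: F_1 = 10^(0.406/10) = 1.098, G_1 = 10^(11.4/10) = 13.80
  Stage 2: F_2 = 10^(7.60/10) = 5.754, G_2 = 10^(−7.60/10) = 0.1738
Friis cascade:
  F = 1.098 + (5.754 − 1)/13.80 = 1.442
NF = 10 log₁₀(1.442) = 1.59 dB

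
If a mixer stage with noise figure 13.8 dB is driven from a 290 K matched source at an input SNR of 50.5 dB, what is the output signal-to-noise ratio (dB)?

By definition F = SNR_in/SNR_out, so in dB: SNR_out = SNR_in − NF
SNR_out = 50.5 − 13.8 = 36.7 dB

36.7 dB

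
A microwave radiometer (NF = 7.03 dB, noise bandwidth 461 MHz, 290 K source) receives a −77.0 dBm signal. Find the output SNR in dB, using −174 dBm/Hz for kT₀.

Noise floor: N = −174 + 10 log₁₀(B) + NF
10 log₁₀(4.61×10⁸) = 86.64 dB
N = −174 + 86.64 + 7.03 = −80.33 dBm
SNR = P_sig − N = −77.0 − (−80.33) = 3.33 dB → 3.3 dB

3.3 dB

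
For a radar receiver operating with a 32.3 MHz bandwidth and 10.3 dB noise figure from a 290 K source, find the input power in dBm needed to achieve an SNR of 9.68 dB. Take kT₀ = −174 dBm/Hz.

Sensitivity = −174 + 10 log₁₀(B) + NF + SNR_min
= −174 + 75.09 + 10.3 + 9.68
= −78.93 dBm → −78.9 dBm

−78.9 dBm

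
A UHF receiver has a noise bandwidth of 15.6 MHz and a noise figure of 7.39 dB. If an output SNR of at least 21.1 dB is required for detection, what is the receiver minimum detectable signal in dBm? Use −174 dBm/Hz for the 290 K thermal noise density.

Sensitivity = −174 + 10 log₁₀(B) + NF + SNR_min
= −174 + 71.93 + 7.39 + 21.1
= −73.58 dBm → −73.6 dBm

−73.6 dBm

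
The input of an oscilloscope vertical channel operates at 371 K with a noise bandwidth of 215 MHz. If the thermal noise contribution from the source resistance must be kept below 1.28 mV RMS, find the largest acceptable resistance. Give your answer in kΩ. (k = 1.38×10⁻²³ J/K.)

Johnson–Nyquist: V_n = √(4kTRB) ⇒ R = V_n² / (4kTB)
4kTB = 4 × 1.38×10⁻²³ × 371 × 2.15×10⁸ = 4.40×10⁻¹²
R = (1.28×10⁻³)² / 4.40×10⁻¹² = 3.72×10⁵ Ω = 372 kΩ

372 kΩ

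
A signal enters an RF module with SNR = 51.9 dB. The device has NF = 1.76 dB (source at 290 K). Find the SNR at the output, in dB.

50.14 dB

By definition F = SNR_in/SNR_out, so in dB: SNR_out = SNR_in − NF
SNR_out = 51.9 − 1.76 = 50.14 dB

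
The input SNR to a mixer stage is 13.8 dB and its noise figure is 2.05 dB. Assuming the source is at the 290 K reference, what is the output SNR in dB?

By definition F = SNR_in/SNR_out, so in dB: SNR_out = SNR_in − NF
SNR_out = 13.8 − 2.05 = 11.75 dB

11.75 dB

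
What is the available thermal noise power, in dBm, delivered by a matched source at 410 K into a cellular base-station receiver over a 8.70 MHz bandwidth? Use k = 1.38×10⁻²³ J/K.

−103.1 dBm

P_n = kTB = 1.38×10⁻²³ × 410 × 8.70×10⁶ = 4.92×10⁻¹⁴ W
In dBm: 10 log₁₀(4.92×10⁻¹⁴ / 10⁻³) = −103.1 dBm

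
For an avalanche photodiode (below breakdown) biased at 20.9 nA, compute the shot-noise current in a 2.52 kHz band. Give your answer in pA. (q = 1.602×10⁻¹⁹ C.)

4.11 pA

I_n = √(2qI·B)
2qI·B = 2 × 1.602×10⁻¹⁹ × 2.09×10⁻⁸ × 2.52×10³ = 1.69×10⁻²³ A²
I_n = √(1.69×10⁻²³) = 4.11×10⁻¹² A = 4.11 pA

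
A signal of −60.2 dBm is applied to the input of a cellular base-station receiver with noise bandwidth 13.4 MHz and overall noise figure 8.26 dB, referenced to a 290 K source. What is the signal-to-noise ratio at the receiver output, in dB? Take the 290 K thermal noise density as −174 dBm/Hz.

34.3 dB

Noise floor: N = −174 + 10 log₁₀(B) + NF
10 log₁₀(1.34×10⁷) = 71.27 dB
N = −174 + 71.27 + 8.26 = −94.47 dBm
SNR = P_sig − N = −60.2 − (−94.47) = 34.27 dB → 34.3 dB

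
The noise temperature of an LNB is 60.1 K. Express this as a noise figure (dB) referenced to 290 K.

F = 1 + T_e/T₀ = 1 + 60.1/290 = 1.20724
NF = 10 log₁₀(1.20724) = 0.818 dB

0.818 dB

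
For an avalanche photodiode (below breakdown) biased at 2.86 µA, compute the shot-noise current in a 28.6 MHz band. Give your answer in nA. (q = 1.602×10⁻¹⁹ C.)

I_n = √(2qI·B)
2qI·B = 2 × 1.602×10⁻¹⁹ × 2.86×10⁻⁶ × 2.86×10⁷ = 2.62×10⁻¹⁷ A²
I_n = √(2.62×10⁻¹⁷) = 5.12×10⁻⁹ A = 5.12 nA

5.12 nA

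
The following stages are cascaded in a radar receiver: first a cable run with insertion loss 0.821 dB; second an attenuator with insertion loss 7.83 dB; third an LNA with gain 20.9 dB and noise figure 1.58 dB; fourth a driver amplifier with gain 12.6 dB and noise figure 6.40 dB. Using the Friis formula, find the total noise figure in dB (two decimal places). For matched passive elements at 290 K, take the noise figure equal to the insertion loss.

Convert to linear (a loss of L dB is a gain of −L dB): F_i = 10^(NF_i/10), G_i = 10^(G_i,dB/10)
  Stage 1: F_1 = 10^(0.821/10) = 1.208, G_1 = 10^(−0.821/10) = 0.8278
  Stage 2: F_2 = 10^(7.83/10) = 6.067, G_2 = 10^(−7.83/10) = 0.1648
  Stage 3: F_3 = 10^(1.58/10) = 1.439, G_3 = 10^(20.9/10) = 123.0
  Stage 4: F_4 = 10^(6.40/10) = 4.365, G_4 = 10^(12.6/10) = 18.20
Friis cascade:
  F = 1.208 + (6.067 − 1)/0.8278 + (1.439 − 1)/0.1364 + (4.365 − 1)/16.78 = 10.75
NF = 10 log₁₀(10.75) = 10.31 dB

10.31 dB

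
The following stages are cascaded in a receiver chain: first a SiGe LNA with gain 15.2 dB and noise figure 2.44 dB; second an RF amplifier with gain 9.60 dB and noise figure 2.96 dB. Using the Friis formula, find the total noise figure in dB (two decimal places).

Convert to linear (a loss of L dB is a gain of −L dB): F_i = 10^(NF_i/10), G_i = 10^(G_i,dB/10)
  Stage 1: F_1 = 10^(2.44/10) = 1.754, G_1 = 10^(15.2/10) = 33.11
  Stage 2: F_2 = 10^(2.96/10) = 1.977, G_2 = 10^(9.60/10) = 9.120
Friis cascade:
  F = 1.754 + (1.977 − 1)/33.11 = 1.783
NF = 10 log₁₀(1.783) = 2.51 dB

2.51 dB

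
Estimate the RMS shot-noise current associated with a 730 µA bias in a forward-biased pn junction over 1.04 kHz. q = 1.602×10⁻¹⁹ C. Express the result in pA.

I_n = √(2qI·B)
2qI·B = 2 × 1.602×10⁻¹⁹ × 7.30×10⁻⁴ × 1.04×10³ = 2.43×10⁻¹⁹ A²
I_n = √(2.43×10⁻¹⁹) = 4.93×10⁻¹⁰ A = 493 pA

493 pA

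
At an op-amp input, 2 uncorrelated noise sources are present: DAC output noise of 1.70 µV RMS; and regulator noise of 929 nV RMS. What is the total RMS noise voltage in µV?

1.94 µV

Uncorrelated sources add in power (mean-square): V_tot = √(ΣV_i²)
V_tot = √[(1.70×10⁻⁶)² + (9.29×10⁻⁷)²] = 1.94×10⁻⁶ V = 1.94 µV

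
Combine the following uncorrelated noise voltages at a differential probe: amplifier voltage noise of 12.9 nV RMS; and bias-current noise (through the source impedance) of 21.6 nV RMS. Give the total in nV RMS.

25.2 nV

Uncorrelated sources add in power (mean-square): V_tot = √(ΣV_i²)
V_tot = √[(1.29×10⁻⁸)² + (2.16×10⁻⁸)²] = 2.52×10⁻⁸ V = 25.2 nV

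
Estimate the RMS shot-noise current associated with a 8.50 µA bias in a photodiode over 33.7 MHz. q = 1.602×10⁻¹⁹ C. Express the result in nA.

I_n = √(2qI·B)
2qI·B = 2 × 1.602×10⁻¹⁹ × 8.50×10⁻⁶ × 3.37×10⁷ = 9.18×10⁻¹⁷ A²
I_n = √(9.18×10⁻¹⁷) = 9.58×10⁻⁹ A = 9.58 nA

9.58 nA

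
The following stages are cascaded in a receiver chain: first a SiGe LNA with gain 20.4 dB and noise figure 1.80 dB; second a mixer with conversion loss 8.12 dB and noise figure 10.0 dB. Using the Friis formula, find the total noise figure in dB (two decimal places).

Convert to linear (a loss of L dB is a gain of −L dB): F_i = 10^(NF_i/10), G_i = 10^(G_i,dB/10)
  Stage 1: F_1 = 10^(1.80/10) = 1.514, G_1 = 10^(20.4/10) = 109.6
  Stage 2: F_2 = 10^(10.0/10) = 10.00, G_2 = 10^(−8.12/10) = 0.1542
Friis cascade:
  F = 1.514 + (10.00 − 1)/109.6 = 1.596
NF = 10 log₁₀(1.596) = 2.03 dB

2.03 dB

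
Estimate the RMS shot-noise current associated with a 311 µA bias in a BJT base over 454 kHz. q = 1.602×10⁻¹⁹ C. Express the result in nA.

I_n = √(2qI·B)
2qI·B = 2 × 1.602×10⁻¹⁹ × 3.11×10⁻⁴ × 4.54×10⁵ = 4.52×10⁻¹⁷ A²
I_n = √(4.52×10⁻¹⁷) = 6.73×10⁻⁹ A = 6.73 nA

6.73 nA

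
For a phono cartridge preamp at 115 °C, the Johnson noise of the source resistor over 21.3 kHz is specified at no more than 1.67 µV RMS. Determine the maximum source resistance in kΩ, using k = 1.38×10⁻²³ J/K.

T = 115 °C + 273.15 = 388.15 K
Johnson–Nyquist: V_n = √(4kTRB) ⇒ R = V_n² / (4kTB)
4kTB = 4 × 1.38×10⁻²³ × 388.15 × 2.13×10⁴ = 4.56×10⁻¹⁶
R = (1.67×10⁻⁶)² / 4.56×10⁻¹⁶ = 6.11×10³ Ω = 6.11 kΩ

6.11 kΩ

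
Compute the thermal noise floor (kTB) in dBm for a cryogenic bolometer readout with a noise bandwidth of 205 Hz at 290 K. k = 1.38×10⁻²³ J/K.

P_n = kTB = 1.38×10⁻²³ × 290 × 2.05×10² = 8.20×10⁻¹⁹ W
In dBm: 10 log₁₀(8.20×10⁻¹⁹ / 10⁻³) = −150.9 dBm

−150.9 dBm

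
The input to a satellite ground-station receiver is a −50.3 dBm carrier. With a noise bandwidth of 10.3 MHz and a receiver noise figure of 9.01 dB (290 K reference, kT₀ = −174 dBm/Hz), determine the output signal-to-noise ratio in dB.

Noise floor: N = −174 + 10 log₁₀(B) + NF
10 log₁₀(1.03×10⁷) = 70.13 dB
N = −174 + 70.13 + 9.01 = −94.86 dBm
SNR = P_sig − N = −50.3 − (−94.86) = 44.56 dB → 44.6 dB

44.6 dB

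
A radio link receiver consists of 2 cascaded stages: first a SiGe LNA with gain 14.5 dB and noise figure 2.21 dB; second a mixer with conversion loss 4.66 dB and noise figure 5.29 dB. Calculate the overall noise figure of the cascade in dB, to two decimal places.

Convert to linear (a loss of L dB is a gain of −L dB): F_i = 10^(NF_i/10), G_i = 10^(G_i,dB/10)
  Stage 1: F_1 = 10^(2.21/10) = 1.663, G_1 = 10^(14.5/10) = 28.18
  Stage 2: F_2 = 10^(5.29/10) = 3.381, G_2 = 10^(−4.66/10) = 0.3420
Friis cascade:
  F = 1.663 + (3.381 − 1)/28.18 = 1.748
NF = 10 log₁₀(1.748) = 2.43 dB

2.43 dB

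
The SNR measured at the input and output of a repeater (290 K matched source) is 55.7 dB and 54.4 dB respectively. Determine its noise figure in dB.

NF (dB) = SNR_in(dB) − SNR_out(dB) when the source is at T₀
NF = 55.7 − 54.4 = 1.3 dB

1.3 dB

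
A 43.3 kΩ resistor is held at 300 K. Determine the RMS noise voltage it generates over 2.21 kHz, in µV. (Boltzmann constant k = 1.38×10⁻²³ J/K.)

1.26 µV

V_n = √(4kTRB)
4kTRB = 4 × 1.38×10⁻²³ × 300 × 4.33×10⁴ × 2.21×10³ = 1.58×10⁻¹² V²
V_n = √(1.58×10⁻¹²) = 1.26×10⁻⁶ V = 1.26 µV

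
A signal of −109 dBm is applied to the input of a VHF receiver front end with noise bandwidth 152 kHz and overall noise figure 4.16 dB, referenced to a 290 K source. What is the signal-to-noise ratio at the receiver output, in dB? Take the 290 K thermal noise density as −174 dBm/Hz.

9.0 dB

Noise floor: N = −174 + 10 log₁₀(B) + NF
10 log₁₀(1.52×10⁵) = 51.82 dB
N = −174 + 51.82 + 4.16 = −118.02 dBm
SNR = P_sig − N = −109 − (−118.02) = 9.02 dB → 9.0 dB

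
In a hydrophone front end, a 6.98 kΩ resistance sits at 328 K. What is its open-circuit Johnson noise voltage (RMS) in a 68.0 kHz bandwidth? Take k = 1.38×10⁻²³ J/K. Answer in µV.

2.93 µV

V_n = √(4kTRB)
4kTRB = 4 × 1.38×10⁻²³ × 328 × 6.98×10³ × 6.80×10⁴ = 8.59×10⁻¹² V²
V_n = √(8.59×10⁻¹²) = 2.93×10⁻⁶ V = 2.93 µV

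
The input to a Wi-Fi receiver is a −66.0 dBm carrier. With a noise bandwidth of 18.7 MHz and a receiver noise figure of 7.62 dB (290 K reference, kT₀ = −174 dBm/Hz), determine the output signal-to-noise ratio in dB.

27.7 dB

Noise floor: N = −174 + 10 log₁₀(B) + NF
10 log₁₀(1.87×10⁷) = 72.72 dB
N = −174 + 72.72 + 7.62 = −93.66 dBm
SNR = P_sig − N = −66.0 − (−93.66) = 27.66 dB → 27.7 dB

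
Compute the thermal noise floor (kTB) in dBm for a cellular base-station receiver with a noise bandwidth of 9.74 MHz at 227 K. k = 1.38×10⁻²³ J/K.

−105.2 dBm

P_n = kTB = 1.38×10⁻²³ × 227 × 9.74×10⁶ = 3.05×10⁻¹⁴ W
In dBm: 10 log₁₀(3.05×10⁻¹⁴ / 10⁻³) = −105.2 dBm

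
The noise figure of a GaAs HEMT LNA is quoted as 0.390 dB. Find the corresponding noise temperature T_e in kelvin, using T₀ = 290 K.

F = 10^(0.390/10) = 1.09396
T_e = (F − 1)·T₀ = (1.09396 − 1) × 290 = 27.2 K

27.2 K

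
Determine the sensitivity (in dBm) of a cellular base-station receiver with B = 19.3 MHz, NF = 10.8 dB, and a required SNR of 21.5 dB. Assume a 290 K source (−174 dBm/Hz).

−68.8 dBm

Sensitivity = −174 + 10 log₁₀(B) + NF + SNR_min
= −174 + 72.86 + 10.8 + 21.5
= −68.84 dBm → −68.8 dBm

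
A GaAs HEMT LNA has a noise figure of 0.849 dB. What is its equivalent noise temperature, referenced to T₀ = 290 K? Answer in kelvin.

62.6 K

F = 10^(0.849/10) = 1.21591
T_e = (F − 1)·T₀ = (1.21591 − 1) × 290 = 62.6 K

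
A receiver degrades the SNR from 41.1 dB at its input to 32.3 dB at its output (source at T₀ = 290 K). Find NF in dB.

NF (dB) = SNR_in(dB) − SNR_out(dB) when the source is at T₀
NF = 41.1 − 32.3 = 8.8 dB

8.8 dB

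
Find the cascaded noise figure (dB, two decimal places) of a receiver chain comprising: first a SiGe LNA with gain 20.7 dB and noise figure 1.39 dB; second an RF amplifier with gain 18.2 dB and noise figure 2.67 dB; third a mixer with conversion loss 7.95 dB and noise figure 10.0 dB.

Convert to linear (a loss of L dB is a gain of −L dB): F_i = 10^(NF_i/10), G_i = 10^(G_i,dB/10)
  Stage 1: F_1 = 10^(1.39/10) = 1.377, G_1 = 10^(20.7/10) = 117.5
  Stage 2: F_2 = 10^(2.67/10) = 1.849, G_2 = 10^(18.2/10) = 66.07
  Stage 3: F_3 = 10^(10.0/10) = 10.00, G_3 = 10^(−7.95/10) = 0.1603
Friis cascade:
  F = 1.377 + (1.849 − 1)/117.5 + (10.00 − 1)/7762 = 1.386
NF = 10 log₁₀(1.386) = 1.42 dB

1.42 dB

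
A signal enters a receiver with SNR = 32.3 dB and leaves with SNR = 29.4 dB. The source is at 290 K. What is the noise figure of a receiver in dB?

2.9 dB

NF (dB) = SNR_in(dB) − SNR_out(dB) when the source is at T₀
NF = 32.3 − 29.4 = 2.9 dB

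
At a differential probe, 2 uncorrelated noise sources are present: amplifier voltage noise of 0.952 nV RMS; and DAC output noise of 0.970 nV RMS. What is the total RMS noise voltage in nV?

1.36 nV

Uncorrelated sources add in power (mean-square): V_tot = √(ΣV_i²)
V_tot = √[(9.52×10⁻¹⁰)² + (9.70×10⁻¹⁰)²] = 1.36×10⁻⁹ V = 1.36 nV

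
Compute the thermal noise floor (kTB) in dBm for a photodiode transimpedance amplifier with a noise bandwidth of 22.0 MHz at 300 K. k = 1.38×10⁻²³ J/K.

P_n = kTB = 1.38×10⁻²³ × 300 × 2.20×10⁷ = 9.11×10⁻¹⁴ W
In dBm: 10 log₁₀(9.11×10⁻¹⁴ / 10⁻³) = −100.4 dBm

−100.4 dBm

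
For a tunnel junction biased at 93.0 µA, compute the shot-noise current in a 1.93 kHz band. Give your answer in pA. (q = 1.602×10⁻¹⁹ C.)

240 pA

I_n = √(2qI·B)
2qI·B = 2 × 1.602×10⁻¹⁹ × 9.30×10⁻⁵ × 1.93×10³ = 5.75×10⁻²⁰ A²
I_n = √(5.75×10⁻²⁰) = 2.40×10⁻¹⁰ A = 240 pA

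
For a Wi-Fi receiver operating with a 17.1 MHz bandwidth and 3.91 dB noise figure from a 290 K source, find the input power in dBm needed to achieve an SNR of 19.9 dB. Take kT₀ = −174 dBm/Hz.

Sensitivity = −174 + 10 log₁₀(B) + NF + SNR_min
= −174 + 72.33 + 3.91 + 19.9
= −77.86 dBm → −77.9 dBm

−77.9 dBm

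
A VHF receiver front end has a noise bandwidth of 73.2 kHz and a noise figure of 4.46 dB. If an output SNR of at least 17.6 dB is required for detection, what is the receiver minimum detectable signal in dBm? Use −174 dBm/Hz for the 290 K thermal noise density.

−103.3 dBm

Sensitivity = −174 + 10 log₁₀(B) + NF + SNR_min
= −174 + 48.65 + 4.46 + 17.6
= −103.29 dBm → −103.3 dBm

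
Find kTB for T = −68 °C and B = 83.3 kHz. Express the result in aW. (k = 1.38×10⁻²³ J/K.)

236 aW

T = −68 °C + 273.15 = 205.15 K
P_n = kTB = 1.38×10⁻²³ × 205.15 × 8.33×10⁴ = 2.36×10⁻¹⁶ W = 236 aW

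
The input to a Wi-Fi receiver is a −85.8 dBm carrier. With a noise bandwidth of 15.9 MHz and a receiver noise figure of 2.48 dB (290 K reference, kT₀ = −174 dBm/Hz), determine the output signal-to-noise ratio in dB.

13.7 dB

Noise floor: N = −174 + 10 log₁₀(B) + NF
10 log₁₀(1.59×10⁷) = 72.01 dB
N = −174 + 72.01 + 2.48 = −99.51 dBm
SNR = P_sig − N = −85.8 − (−99.51) = 13.71 dB → 13.7 dB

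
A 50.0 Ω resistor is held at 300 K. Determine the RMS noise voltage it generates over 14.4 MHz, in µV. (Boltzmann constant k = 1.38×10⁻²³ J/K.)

V_n = √(4kTRB)
4kTRB = 4 × 1.38×10⁻²³ × 300 × 5.00×10¹ × 1.44×10⁷ = 1.19×10⁻¹¹ V²
V_n = √(1.19×10⁻¹¹) = 3.45×10⁻⁶ V = 3.45 µV

3.45 µV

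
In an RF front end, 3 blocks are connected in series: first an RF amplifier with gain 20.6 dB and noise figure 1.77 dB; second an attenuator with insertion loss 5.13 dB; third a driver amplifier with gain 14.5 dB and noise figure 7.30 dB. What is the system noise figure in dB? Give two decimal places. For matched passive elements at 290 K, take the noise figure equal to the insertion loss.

Convert to linear (a loss of L dB is a gain of −L dB): F_i = 10^(NF_i/10), G_i = 10^(G_i,dB/10)
  Stage 1: F_1 = 10^(1.77/10) = 1.503, G_1 = 10^(20.6/10) = 114.8
  Stage 2: F_2 = 10^(5.13/10) = 3.258, G_2 = 10^(−5.13/10) = 0.3069
  Stage 3: F_3 = 10^(7.30/10) = 5.370, G_3 = 10^(14.5/10) = 28.18
Friis cascade:
  F = 1.503 + (3.258 − 1)/114.8 + (5.370 − 1)/35.24 = 1.647
NF = 10 log₁₀(1.647) = 2.17 dB

2.17 dB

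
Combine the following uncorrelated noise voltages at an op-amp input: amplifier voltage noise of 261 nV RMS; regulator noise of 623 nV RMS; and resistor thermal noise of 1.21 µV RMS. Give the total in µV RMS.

1.39 µV

Uncorrelated sources add in power (mean-square): V_tot = √(ΣV_i²)
V_tot = √[(2.61×10⁻⁷)² + (6.23×10⁻⁷)² + (1.21×10⁻⁶)²] = 1.39×10⁻⁶ V = 1.39 µV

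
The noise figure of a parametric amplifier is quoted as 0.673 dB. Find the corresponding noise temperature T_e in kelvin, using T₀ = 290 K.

F = 10^(0.673/10) = 1.16762
T_e = (F − 1)·T₀ = (1.16762 − 1) × 290 = 48.6 K

48.6 K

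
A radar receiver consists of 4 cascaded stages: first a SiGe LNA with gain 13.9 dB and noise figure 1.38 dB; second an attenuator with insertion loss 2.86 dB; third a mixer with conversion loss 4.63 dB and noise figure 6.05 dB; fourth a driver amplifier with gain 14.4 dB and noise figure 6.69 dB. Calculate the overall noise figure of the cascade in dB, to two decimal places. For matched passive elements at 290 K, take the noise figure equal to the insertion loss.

Convert to linear (a loss of L dB is a gain of −L dB): F_i = 10^(NF_i/10), G_i = 10^(G_i,dB/10)
  Stage 1: F_1 = 10^(1.38/10) = 1.374, G_1 = 10^(13.9/10) = 24.55
  Stage 2: F_2 = 10^(2.86/10) = 1.932, G_2 = 10^(−2.86/10) = 0.5176
  Stage 3: F_3 = 10^(6.05/10) = 4.027, G_3 = 10^(−4.63/10) = 0.3443
  Stage 4: F_4 = 10^(6.69/10) = 4.667, G_4 = 10^(14.4/10) = 27.54
Friis cascade:
  F = 1.374 + (1.932 − 1)/24.55 + (4.027 − 1)/12.71 + (4.667 − 1)/4.375 = 2.488
NF = 10 log₁₀(2.488) = 3.96 dB

3.96 dB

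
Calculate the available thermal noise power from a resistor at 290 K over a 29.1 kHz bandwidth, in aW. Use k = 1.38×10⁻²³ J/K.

116 aW

P_n = kTB = 1.38×10⁻²³ × 290 × 2.91×10⁴ = 1.16×10⁻¹⁶ W = 116 aW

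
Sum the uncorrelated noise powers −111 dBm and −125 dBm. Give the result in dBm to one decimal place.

Convert to linear, add, convert back:
P₁ = 7.94×10⁻¹⁵ W, P₂ = 3.16×10⁻¹⁶ W
P_tot = 8.26×10⁻¹⁵ W → 10 log₁₀(P_tot / 10⁻³) = −110.8 dBm

−110.8 dBm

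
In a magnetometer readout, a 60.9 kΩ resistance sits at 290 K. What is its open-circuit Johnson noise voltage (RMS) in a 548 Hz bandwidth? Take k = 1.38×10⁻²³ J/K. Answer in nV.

731 nV

V_n = √(4kTRB)
4kTRB = 4 × 1.38×10⁻²³ × 290 × 6.09×10⁴ × 5.48×10² = 5.34×10⁻¹³ V²
V_n = √(5.34×10⁻¹³) = 7.31×10⁻⁷ V = 731 nV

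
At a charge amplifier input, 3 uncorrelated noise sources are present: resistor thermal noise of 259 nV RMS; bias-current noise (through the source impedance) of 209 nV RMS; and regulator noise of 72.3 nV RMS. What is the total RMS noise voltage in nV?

Uncorrelated sources add in power (mean-square): V_tot = √(ΣV_i²)
V_tot = √[(2.59×10⁻⁷)² + (2.09×10⁻⁷)² + (7.23×10⁻⁸)²] = 3.41×10⁻⁷ V = 341 nV

341 nV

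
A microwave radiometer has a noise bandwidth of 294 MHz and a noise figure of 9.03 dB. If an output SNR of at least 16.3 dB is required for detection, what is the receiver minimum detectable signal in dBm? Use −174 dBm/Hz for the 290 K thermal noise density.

−64.0 dBm

Sensitivity = −174 + 10 log₁₀(B) + NF + SNR_min
= −174 + 84.68 + 9.03 + 16.3
= −63.99 dBm → −64.0 dBm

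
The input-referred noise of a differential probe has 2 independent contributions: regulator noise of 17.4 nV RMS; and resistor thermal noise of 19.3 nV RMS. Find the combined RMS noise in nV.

26.0 nV

Uncorrelated sources add in power (mean-square): V_tot = √(ΣV_i²)
V_tot = √[(1.74×10⁻⁸)² + (1.93×10⁻⁸)²] = 2.60×10⁻⁸ V = 26.0 nV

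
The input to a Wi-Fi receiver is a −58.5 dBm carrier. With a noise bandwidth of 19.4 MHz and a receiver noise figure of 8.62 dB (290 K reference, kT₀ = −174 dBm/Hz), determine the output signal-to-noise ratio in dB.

34.0 dB

Noise floor: N = −174 + 10 log₁₀(B) + NF
10 log₁₀(1.94×10⁷) = 72.88 dB
N = −174 + 72.88 + 8.62 = −92.50 dBm
SNR = P_sig − N = −58.5 − (−92.50) = 34.00 dB → 34.0 dB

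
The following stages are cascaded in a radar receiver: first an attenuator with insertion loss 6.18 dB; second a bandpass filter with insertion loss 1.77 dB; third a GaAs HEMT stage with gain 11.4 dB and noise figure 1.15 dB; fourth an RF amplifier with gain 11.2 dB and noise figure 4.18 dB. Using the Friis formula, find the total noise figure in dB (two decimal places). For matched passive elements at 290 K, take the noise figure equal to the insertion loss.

9.47 dB

Convert to linear (a loss of L dB is a gain of −L dB): F_i = 10^(NF_i/10), G_i = 10^(G_i,dB/10)
  Stage 1: F_1 = 10^(6.18/10) = 4.150, G_1 = 10^(−6.18/10) = 0.2410
  Stage 2: F_2 = 10^(1.77/10) = 1.503, G_2 = 10^(−1.77/10) = 0.6653
  Stage 3: F_3 = 10^(1.15/10) = 1.303, G_3 = 10^(11.4/10) = 13.80
  Stage 4: F_4 = 10^(4.18/10) = 2.618, G_4 = 10^(11.2/10) = 13.18
Friis cascade:
  F = 4.150 + (1.503 − 1)/0.2410 + (1.303 − 1)/0.1603 + (2.618 − 1)/2.213 = 8.859
NF = 10 log₁₀(8.859) = 9.47 dB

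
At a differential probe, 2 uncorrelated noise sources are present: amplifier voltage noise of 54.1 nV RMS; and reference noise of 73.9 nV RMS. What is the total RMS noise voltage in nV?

Uncorrelated sources add in power (mean-square): V_tot = √(ΣV_i²)
V_tot = √[(5.41×10⁻⁸)² + (7.39×10⁻⁸)²] = 9.16×10⁻⁸ V = 91.6 nV

91.6 nV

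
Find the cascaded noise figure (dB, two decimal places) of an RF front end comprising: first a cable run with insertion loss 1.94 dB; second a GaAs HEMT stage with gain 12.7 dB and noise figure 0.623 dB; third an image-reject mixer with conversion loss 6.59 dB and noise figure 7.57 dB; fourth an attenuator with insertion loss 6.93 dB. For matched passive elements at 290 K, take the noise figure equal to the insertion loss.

5.69 dB

Convert to linear (a loss of L dB is a gain of −L dB): F_i = 10^(NF_i/10), G_i = 10^(G_i,dB/10)
  Stage 1: F_1 = 10^(1.94/10) = 1.563, G_1 = 10^(−1.94/10) = 0.6397
  Stage 2: F_2 = 10^(0.623/10) = 1.154, G_2 = 10^(12.7/10) = 18.62
  Stage 3: F_3 = 10^(7.57/10) = 5.715, G_3 = 10^(−6.59/10) = 0.2193
  Stage 4: F_4 = 10^(6.93/10) = 4.932, G_4 = 10^(−6.93/10) = 0.2028
Friis cascade:
  F = 1.563 + (1.154 − 1)/0.6397 + (5.715 − 1)/11.91 + (4.932 − 1)/2.612 = 3.705
NF = 10 log₁₀(3.705) = 5.69 dB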